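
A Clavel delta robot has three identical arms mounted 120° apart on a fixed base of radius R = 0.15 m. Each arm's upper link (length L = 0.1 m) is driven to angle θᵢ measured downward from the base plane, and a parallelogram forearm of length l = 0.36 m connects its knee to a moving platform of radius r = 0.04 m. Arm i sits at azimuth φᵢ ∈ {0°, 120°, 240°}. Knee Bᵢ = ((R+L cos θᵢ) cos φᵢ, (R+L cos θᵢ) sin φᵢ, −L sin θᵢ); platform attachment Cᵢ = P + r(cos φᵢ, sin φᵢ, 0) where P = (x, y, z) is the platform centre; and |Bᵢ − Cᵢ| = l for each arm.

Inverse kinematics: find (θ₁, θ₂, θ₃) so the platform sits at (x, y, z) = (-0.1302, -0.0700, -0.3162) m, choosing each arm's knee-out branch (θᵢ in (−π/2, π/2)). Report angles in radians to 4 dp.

θ₁ = 1.2215, θ₂ = 0.5237, θ₃ = -0.2617

arm 1 (φ=0.0°): x'=-0.1302, y'=-0.0700
  e−x'=0.2402;  (l²−L²−(e−x')²−y'²−z²)/2L = -0.2149
  γ=atan2(-0.3162,0.2402)=-0.9212;  ψ=arccos(-0.5412)=2.1426;  θ1=γ+ψ≈1.2215
rotate P by −φ2: (0.0045, 0.1478, -0.3162)
  A cos θ + B sin θ = C:  0.1055·cos θ + -0.3162·sin θ = -0.0667
  γ=atan2(-0.3162,0.1055)=-1.2487;  ψ=arccos(-0.2002)=1.7724;  θ2=γ+ψ≈0.5237
arm 3 (φ=240.0°): x'=0.1257, y'=-0.0778
  A cos θ + B sin θ = C:  -0.0157·cos θ + -0.3162·sin θ = 0.0666
  γ=atan2(-0.3162,-0.0157)=-1.6205;  ψ=arccos(0.2104)=1.3588;  θ3=γ+ψ≈-0.2617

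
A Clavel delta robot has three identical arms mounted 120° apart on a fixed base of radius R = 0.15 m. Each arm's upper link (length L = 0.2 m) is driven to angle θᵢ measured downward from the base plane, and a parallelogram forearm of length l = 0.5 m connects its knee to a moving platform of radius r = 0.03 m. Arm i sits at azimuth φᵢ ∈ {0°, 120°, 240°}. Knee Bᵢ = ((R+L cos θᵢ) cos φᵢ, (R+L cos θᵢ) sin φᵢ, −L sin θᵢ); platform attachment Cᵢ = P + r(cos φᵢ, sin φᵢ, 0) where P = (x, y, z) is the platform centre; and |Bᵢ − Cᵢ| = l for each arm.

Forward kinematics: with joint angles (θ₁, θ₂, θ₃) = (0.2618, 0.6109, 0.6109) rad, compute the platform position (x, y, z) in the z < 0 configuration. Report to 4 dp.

φ1=0.0°: virtual centre (0.3132, 0.0000, -0.0518), radius l
S2 = (0.2838·cos120.0°, 0.2838·sin120.0°, -0.1147) = (-0.1419, 0.2458, -0.1147)
arm 3 at φ=240.0°: (R−r)+L cos θ3 = 0.2838;  S3 = (-0.1419, -0.2458, -0.1147)
eliminate P² terms by subtracting sphere 1 from 2 and 3
[-0.9102 0.4916 -0.1259]·P = -0.0070;  [-0.9102 -0.4916 -0.1259]·P = -0.0070
Cramer: x(z) = 0.0077-0.1383z;  y(z) = 0.0000+0.0000z
quadratic in z: (1.0191)z²+(0.1880)z+(-0.1540)=0, √Δ=0.8144 → z ∈ {-0.4918, 0.3073}; z = -0.4918 (taking z<0)
x = 0.0758, y = 0.0000

(0.0758, 0.0000, -0.4918)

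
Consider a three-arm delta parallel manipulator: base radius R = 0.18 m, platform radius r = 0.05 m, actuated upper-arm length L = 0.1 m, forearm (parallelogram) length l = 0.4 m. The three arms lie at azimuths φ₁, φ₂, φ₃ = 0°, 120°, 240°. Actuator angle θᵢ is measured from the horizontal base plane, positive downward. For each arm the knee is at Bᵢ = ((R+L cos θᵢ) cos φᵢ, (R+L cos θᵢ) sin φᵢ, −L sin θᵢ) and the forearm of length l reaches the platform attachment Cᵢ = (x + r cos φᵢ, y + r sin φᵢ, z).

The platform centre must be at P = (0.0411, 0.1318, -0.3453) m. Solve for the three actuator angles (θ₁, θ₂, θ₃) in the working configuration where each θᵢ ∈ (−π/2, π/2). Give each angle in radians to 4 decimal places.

φ1=0.0° → target in arm frame (0.0411, 0.1318)
  A=0.0889, B=-0.3453, C=(l²−L²−A²−y'²−z²)/(2L)=0.0275
  √(A²+B²)=0.3566;  θ1 = -1.3188+1.4937 ≈ 0.1749
rotate P by −φ2: (0.0936, -0.1015, -0.3453)
  e−x'=0.0364;  (l²−L²−(e−x')²−y'²−z²)/2L = 0.0957
  √(A²+B²)=0.3472;  θ2 = -1.4657+1.2915 ≈ -0.1742
φ3=240.0° → target in arm frame (-0.1347, -0.0303)
  A=0.2647, B=-0.3453, C=(l²−L²−A²−y'²−z²)/(2L)=-0.2011
  γ=atan2(-0.3453,0.2647)=-0.9168;  ψ=arccos(-0.4621)=2.0512;  θ3=γ+ψ≈1.1344

θ₁ = 0.1749, θ₂ = -0.1742, θ₃ = 1.1344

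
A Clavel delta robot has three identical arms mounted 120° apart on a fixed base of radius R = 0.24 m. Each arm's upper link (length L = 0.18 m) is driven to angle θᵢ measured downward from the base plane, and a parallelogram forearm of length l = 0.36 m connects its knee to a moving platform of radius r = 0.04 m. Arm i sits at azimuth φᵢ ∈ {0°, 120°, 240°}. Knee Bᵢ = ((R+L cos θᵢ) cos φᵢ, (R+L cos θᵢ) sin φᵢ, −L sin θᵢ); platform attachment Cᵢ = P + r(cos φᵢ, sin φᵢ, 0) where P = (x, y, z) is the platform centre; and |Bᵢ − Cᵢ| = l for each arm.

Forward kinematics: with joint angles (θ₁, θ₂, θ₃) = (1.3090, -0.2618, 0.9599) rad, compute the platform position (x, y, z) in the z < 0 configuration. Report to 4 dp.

S1 = (0.2466·cos0.0°, 0.2466·sin0.0°, -0.1739) = (0.2466, 0.0000, -0.1739)
φ2=120.0°: virtual centre (-0.1869, 0.3238, 0.0466), radius l
φ3=240.0°: virtual centre (-0.1516, -0.2626, -0.1474), radius l
|S₂|²−|S₁|² = 0.0509;  |S₃|²−|S₁|² = 0.0227
linear system: -0.8670x+0.6476y = 0.0509−0.4409z; -0.7964x+-0.5252y = 0.0227−0.0528z
det = 0.9711;  x = -0.0426+0.2737z,  y = 0.0215+-0.3144z
quadratic in z: (1.1738)z²+(0.1759)z+(-0.0153)=0, √Δ=0.3202 → z ∈ {-0.2113, 0.0615}; z = -0.2113 (taking z<0)
x = -0.1005, y = 0.0880

(-0.1005, 0.0880, -0.2113)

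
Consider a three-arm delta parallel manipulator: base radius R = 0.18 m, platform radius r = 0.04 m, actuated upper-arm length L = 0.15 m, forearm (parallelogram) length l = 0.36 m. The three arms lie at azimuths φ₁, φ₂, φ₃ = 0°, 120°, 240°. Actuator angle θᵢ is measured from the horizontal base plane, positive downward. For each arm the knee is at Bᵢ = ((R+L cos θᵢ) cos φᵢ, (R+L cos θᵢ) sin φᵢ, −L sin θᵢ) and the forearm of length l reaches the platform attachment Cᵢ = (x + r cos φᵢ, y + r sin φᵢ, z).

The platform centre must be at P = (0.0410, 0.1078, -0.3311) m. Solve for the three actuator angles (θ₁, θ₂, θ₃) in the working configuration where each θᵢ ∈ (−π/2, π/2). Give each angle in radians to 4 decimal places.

θ₁ = 0.5236, θ₂ = 0.3489, θ₃ = 1.2219

rotate P by −φ1: (0.0410, 0.1078, -0.3311)
  A=0.0990, B=-0.3311, C=(l²−L²−A²−y'²−z²)/(2L)=-0.0798
  θ1 = atan2(B,A) + arccos(C/0.3456) = 0.5236
rotate P by −φ2: (0.0729, -0.0894, -0.3311)
  A cos θ + B sin θ = C:  0.0671·cos θ + -0.3311·sin θ = -0.0501
  θ2 = atan2(B,A) + arccos(C/0.3378) = 0.3489
φ3=240.0° → target in arm frame (-0.1139, -0.0184)
  A=0.2539, B=-0.3311, C=(l²−L²−A²−y'²−z²)/(2L)=-0.2244
  θ3 = atan2(B,A) + arccos(C/0.4172) = 1.2219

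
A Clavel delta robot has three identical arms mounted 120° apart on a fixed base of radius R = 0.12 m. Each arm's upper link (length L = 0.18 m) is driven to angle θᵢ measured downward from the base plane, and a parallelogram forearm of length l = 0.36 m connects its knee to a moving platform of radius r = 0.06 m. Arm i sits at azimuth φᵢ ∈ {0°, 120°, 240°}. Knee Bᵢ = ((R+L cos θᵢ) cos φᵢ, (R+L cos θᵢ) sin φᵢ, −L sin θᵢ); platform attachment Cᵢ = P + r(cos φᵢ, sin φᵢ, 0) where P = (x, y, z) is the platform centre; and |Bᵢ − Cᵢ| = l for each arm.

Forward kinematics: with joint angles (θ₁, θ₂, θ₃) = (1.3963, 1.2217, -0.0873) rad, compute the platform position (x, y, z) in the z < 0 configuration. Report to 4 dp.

O1 = (0.0913·cos0.0°, 0.0913·sin0.0°, -0.1773) = (0.0913, 0.0000, -0.1773)
O2 = (0.1216·cos120.0°, 0.1216·sin120.0°, -0.1691) = (-0.0608, 0.1053, -0.1691)
O3 = (0.2393·cos240.0°, 0.2393·sin240.0°, 0.0157) = (-0.1197, -0.2073, 0.0157)
subtract pairs → two planes through P
plane₁₂: -0.3041x+0.2106y+0.0162z = 0.0036
Cramer: x(z) = -0.0244+0.4096z;  y(z) = -0.0180+0.5143z
into |P−O₁|² = l²: 1.4322z² + 0.2413z + -0.0845 = 0;  Δ = 0.5421;  z = -0.3413 or 0.1728 → z<0 root = -0.3413
x = -0.1642, y = -0.1935

(-0.1642, -0.1935, -0.3413)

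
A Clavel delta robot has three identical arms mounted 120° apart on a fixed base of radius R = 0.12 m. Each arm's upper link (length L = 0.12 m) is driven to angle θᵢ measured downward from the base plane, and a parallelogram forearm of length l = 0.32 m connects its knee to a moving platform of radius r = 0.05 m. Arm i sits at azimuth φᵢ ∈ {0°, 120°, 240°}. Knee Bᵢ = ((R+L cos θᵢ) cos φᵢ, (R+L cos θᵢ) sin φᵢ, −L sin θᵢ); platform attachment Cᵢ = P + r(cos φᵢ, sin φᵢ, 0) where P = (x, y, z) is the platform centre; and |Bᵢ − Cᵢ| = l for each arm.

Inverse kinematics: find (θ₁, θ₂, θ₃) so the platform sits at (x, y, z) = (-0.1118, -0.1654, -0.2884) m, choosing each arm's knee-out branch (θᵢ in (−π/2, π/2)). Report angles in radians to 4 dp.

θ₁ = 1.3093, θ₂ = 1.2223, θ₃ = -0.2614

arm 1 (φ=0.0°): x'=-0.1118, y'=-0.1654
  A cos θ + B sin θ = C:  0.1818·cos θ + -0.2884·sin θ = -0.2316
  γ=atan2(-0.2884,0.1818)=-1.0083;  ψ=arccos(-0.6793)=2.3176;  θ1=γ+ψ≈1.3093
arm 2 (φ=120.0°): x'=-0.0873, y'=0.1795
  A cos θ + B sin θ = C:  0.1573·cos θ + -0.2884·sin θ = -0.2173
  θ2 = atan2(B,A) + arccos(C/0.3285) = 1.2223
arm 3 (φ=240.0°): x'=0.1991, y'=-0.0141
  A=-0.1291, B=-0.2884, C=(l²−L²−A²−y'²−z²)/(2L)=-0.0502
  γ=atan2(-0.2884,-0.1291)=-1.9918;  ψ=arccos(-0.1589)=1.7304;  θ3=γ+ψ≈-0.2614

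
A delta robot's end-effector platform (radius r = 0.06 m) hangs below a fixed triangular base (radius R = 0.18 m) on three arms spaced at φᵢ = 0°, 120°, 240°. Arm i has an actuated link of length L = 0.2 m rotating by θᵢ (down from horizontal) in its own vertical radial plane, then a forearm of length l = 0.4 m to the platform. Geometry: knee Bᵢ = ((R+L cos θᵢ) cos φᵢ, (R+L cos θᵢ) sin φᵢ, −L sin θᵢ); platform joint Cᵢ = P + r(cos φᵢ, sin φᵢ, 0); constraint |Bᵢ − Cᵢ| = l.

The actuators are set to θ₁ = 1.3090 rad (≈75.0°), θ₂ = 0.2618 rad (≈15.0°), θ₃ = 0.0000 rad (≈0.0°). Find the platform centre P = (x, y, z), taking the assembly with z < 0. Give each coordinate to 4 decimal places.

(-0.2096, -0.0295, -0.3102)

arm 1 at φ=0.0°: ρ1 = 0.1718;  O1 = (0.1718, 0.0000, -0.1932)
φ2=120.0°: virtual centre (-0.1566, 0.2712, -0.0518), radius l
arm 3 at φ=240.0°: ρ3 = 0.3200;  O3 = (-0.1600, -0.2771, 0.0000)
eliminate P² terms by subtracting sphere 1 from 2 and 3
linear system: -0.6567x+0.5425y = 0.0339−0.2828z; -0.6635x+-0.5543y = 0.0356−0.3864z
det = 0.7239;  x = -0.0526+0.5061z,  y = -0.0012+0.0913z
into |P−O₁|² = l²: 1.2644z² + 0.1590z + -0.0723 = 0;  Δ = 0.3911;  z = -0.3102 or 0.1844 → z<0 root = -0.3102
x = -0.2096, y = -0.0295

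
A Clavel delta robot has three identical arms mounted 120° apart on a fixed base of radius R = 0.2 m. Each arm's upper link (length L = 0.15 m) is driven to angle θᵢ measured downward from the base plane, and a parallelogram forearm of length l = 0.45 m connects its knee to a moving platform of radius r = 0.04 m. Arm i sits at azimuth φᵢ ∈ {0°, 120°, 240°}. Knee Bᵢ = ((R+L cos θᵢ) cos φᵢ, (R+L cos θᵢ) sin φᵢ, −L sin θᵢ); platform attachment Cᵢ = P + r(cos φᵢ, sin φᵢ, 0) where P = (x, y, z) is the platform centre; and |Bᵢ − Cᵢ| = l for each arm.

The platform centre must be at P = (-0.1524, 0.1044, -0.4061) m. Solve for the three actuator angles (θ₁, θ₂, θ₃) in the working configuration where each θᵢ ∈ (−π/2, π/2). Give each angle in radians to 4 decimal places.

arm 1 (φ=0.0°): x'=-0.1524, y'=0.1044
  e−x'=0.3124;  (l²−L²−(e−x')²−y'²−z²)/2L = -0.3114
  √(A²+B²)=0.5124;  θ1 = -0.9151+2.2240 ≈ 1.3089
rotate P by −φ2: (0.1666, 0.0798, -0.4061)
  A cos θ + B sin θ = C:  -0.0066·cos θ + -0.4061·sin θ = 0.0289
  γ=atan2(-0.4061,-0.0066)=-1.5871;  ψ=arccos(0.0712)=1.4995;  θ2=γ+ψ≈-0.0875
φ3=240.0° → target in arm frame (-0.0142, -0.1842)
  e−x'=0.1742;  (l²−L²−(e−x')²−y'²−z²)/2L = -0.1640
  √(A²+B²)=0.4419;  θ3 = -1.1656+1.9509 ≈ 0.7854

θ₁ = 1.3089, θ₂ = -0.0875, θ₃ = 0.7854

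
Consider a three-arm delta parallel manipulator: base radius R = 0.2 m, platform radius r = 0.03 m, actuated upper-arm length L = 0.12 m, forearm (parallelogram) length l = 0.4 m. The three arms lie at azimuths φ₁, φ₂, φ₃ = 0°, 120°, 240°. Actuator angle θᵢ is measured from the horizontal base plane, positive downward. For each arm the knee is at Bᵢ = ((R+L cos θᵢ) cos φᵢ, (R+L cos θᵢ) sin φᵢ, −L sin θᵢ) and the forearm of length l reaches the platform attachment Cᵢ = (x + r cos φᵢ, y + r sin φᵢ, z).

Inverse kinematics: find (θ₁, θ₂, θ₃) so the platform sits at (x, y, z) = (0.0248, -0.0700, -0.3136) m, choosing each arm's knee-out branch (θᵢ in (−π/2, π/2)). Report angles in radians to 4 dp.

arm 1 (φ=0.0°): x'=0.0248, y'=-0.0700
  e−x'=0.1452;  (l²−L²−(e−x')²−y'²−z²)/2L = 0.0886
  γ=atan2(-0.3136,0.1452)=-1.1372;  ψ=arccos(0.2565)=1.3114;  θ1=γ+ψ≈0.1742
φ2=120.0° → target in arm frame (-0.0730, 0.0135)
  A=0.2430, B=-0.3136, C=(l²−L²−A²−y'²−z²)/(2L)=-0.0499
  √(A²+B²)=0.3967;  θ2 = -0.9115+1.6970 ≈ 0.7855
φ3=240.0° → target in arm frame (0.0482, 0.0565)
  A cos θ + B sin θ = C:  0.1218·cos θ + -0.3136·sin θ = 0.1218
  √(A²+B²)=0.3364;  θ3 = -1.2004+1.2003 ≈ -0.0001

θ₁ = 0.1742, θ₂ = 0.7855, θ₃ = -0.0001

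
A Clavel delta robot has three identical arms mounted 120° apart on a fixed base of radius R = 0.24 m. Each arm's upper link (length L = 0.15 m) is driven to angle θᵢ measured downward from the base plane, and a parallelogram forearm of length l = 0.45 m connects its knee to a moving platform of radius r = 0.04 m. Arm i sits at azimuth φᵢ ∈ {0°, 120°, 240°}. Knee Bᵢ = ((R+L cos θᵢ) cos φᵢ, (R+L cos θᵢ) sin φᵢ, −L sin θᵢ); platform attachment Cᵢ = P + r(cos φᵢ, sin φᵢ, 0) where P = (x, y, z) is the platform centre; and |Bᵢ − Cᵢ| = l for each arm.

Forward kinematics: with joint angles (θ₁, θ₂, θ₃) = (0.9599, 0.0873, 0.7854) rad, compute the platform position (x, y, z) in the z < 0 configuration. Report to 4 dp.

arm 1 at φ=0.0°: e+L cos θ1 = 0.2860;  S1 = (0.2860, 0.0000, -0.1229)
S2 = (0.3494·cos120.0°, 0.3494·sin120.0°, -0.0131) = (-0.1747, 0.3026, -0.0131)
arm 3 at φ=240.0°: e+L cos θ3 = 0.3061;  S3 = (-0.1530, -0.2651, -0.1061)
subtract pairs → two planes through P
[-0.9215 0.6052 0.2196]·P = 0.0254;  [-0.8781 -0.5301 0.0336]·P = 0.0080
det = 1.0200;  x = -0.0179+0.1341z,  y = 0.0146+-0.1587z
quadratic in z: (1.0432)z²+(0.1596)z+(-0.0948)=0, √Δ=0.6488 → z ∈ {-0.3875, 0.2345}; z = -0.3875 (taking z<0)
x = -0.0699, y = 0.0761

(-0.0699, 0.0761, -0.3875)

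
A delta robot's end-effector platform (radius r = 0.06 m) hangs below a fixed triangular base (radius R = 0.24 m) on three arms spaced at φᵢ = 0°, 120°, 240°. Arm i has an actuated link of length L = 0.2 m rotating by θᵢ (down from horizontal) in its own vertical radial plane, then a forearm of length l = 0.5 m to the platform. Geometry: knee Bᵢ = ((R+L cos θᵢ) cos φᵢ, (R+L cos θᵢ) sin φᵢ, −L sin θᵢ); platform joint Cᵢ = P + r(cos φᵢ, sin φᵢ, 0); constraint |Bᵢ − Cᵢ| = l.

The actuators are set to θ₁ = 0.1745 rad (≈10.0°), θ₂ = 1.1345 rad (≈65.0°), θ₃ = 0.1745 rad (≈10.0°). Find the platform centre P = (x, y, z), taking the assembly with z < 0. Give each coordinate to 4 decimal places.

(0.0892, -0.1545, -0.4133)

φ1=0.0°: virtual centre (0.3770, 0.0000, -0.0347), radius l
arm 2 at φ=120.0°: ρ2 = 0.2645;  S2 = (-0.1323, 0.2291, -0.1813)
S3 = (0.3770·cos240.0°, 0.3770·sin240.0°, -0.0347) = (-0.1885, -0.3265, -0.0347)
subtract pairs → two planes through P
[-1.0184 0.4582 -0.2931]·P = -0.0405;  [-1.1309 -0.6529 0.0000]·P = 0.0000
Cramer: x(z) = 0.0223-0.1617z;  y(z) = -0.0387+0.2802z
sphere 1 gives Az²+Bz+C=0 with A=1.1046, B=0.1625, C=-0.1215;  B²−4AC=0.5634;  roots -0.4133, 0.2662;  negative root z = -0.4133
x = 0.0892, y = -0.1545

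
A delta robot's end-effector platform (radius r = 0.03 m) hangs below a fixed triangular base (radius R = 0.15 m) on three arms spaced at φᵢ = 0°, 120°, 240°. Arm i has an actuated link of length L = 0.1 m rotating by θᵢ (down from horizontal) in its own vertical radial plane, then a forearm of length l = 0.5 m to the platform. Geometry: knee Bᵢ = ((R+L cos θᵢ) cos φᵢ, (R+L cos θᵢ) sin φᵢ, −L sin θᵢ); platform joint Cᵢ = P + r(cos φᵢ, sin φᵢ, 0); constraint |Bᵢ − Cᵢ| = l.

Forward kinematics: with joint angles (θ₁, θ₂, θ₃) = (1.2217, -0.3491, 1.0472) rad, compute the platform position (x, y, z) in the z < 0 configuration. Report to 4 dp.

arm 1 at φ=0.0°: e+L cos θ1 = 0.1542;  centre 1 = (0.1542, 0.0000, -0.0940)
centre 2 = (0.2140·cos120.0°, 0.2140·sin120.0°, 0.0342) = (-0.1070, 0.1853, 0.0342)
arm 3 at φ=240.0°: e+L cos θ3 = 0.1700;  centre 3 = (-0.0850, -0.1472, -0.0866)
subtract pairs → two planes through P
linear system: -0.5224x+0.3706y = 0.0143−0.2563z; -0.4784x+-0.2944y = 0.0038−0.0147z
Cramer: x(z) = -0.0170+0.2444z;  y(z) = 0.0147-0.3471z
into |P−centre ₁|² = l²: 1.1803z² + 0.0940z + -0.2116 = 0;  Δ = 1.0080;  z = -0.4651 or 0.3855 → z<0 root = -0.4651
x = -0.1307, y = 0.1762

(-0.1307, 0.1762, -0.4651)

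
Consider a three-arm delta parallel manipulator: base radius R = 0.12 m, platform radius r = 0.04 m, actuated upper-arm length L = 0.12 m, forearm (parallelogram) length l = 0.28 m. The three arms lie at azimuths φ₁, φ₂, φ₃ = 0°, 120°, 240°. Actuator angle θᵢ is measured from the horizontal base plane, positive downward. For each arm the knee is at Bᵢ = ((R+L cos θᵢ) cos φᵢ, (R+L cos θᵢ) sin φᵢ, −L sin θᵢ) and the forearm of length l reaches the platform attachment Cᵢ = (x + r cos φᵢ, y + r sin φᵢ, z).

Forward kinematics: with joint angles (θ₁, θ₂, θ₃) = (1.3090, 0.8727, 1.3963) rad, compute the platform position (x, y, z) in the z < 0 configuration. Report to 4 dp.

O1 = (0.1111·cos0.0°, 0.1111·sin0.0°, -0.1159) = (0.1111, 0.0000, -0.1159)
φ2=120.0°: virtual centre (-0.0786, 0.1361, -0.0919), radius l
arm 3 at φ=240.0°: (R−r)+L cos θ3 = 0.1008;  O3 = (-0.0504, -0.0873, -0.1182)
subtract pairs → two planes through P
[-0.3792 0.2722 0.0480]·P = 0.0074;  [-0.3229 -0.1746 -0.0045]·P = -0.0016
det = 0.1541;  x = -0.0055+0.0463z,  y = 0.0195+-0.1117z
sphere 1 gives Az²+Bz+C=0 with A=1.0146, B=0.2167, C=-0.0510;  B²−4AC=0.2540;  roots -0.3551, 0.1416;  negative root z = -0.3551
x = -0.0219, y = 0.0591

(-0.0219, 0.0591, -0.3551)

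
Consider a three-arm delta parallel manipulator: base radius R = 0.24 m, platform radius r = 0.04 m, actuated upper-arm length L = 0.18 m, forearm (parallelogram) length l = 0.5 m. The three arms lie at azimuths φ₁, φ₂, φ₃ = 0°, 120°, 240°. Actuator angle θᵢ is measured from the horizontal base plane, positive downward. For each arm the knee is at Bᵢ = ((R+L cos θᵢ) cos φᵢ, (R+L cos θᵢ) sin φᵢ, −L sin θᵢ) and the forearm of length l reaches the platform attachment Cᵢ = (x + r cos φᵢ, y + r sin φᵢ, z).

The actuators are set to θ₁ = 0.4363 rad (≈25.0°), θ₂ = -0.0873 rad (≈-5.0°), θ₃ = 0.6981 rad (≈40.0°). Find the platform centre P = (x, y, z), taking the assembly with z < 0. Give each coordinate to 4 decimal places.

O1 = (0.3631·cos0.0°, 0.3631·sin0.0°, -0.0761) = (0.3631, 0.0000, -0.0761)
O2 = (0.3793·cos120.0°, 0.3793·sin120.0°, 0.0157) = (-0.1897, 0.3285, 0.0157)
arm 3 at φ=240.0°: e+L cos θ3 = 0.3379;  O3 = (-0.1689, -0.2926, -0.1157)
eliminate P² terms by subtracting sphere 1 from 2 and 3
[-1.1056 0.6570 0.1835]·P = 0.0065;  [-1.0642 -0.5852 -0.0793]·P = -0.0101
det = 1.3462;  x = 0.0021+0.0411z,  y = 0.0134+-0.2102z
into |P−O₁|² = l²: 1.0459z² + 0.1168z + -0.1137 = 0;  Δ = 0.4893;  z = -0.3903 or 0.2786 → z<0 root = -0.3903
x = -0.0139, y = 0.0954

(-0.0139, 0.0954, -0.3903)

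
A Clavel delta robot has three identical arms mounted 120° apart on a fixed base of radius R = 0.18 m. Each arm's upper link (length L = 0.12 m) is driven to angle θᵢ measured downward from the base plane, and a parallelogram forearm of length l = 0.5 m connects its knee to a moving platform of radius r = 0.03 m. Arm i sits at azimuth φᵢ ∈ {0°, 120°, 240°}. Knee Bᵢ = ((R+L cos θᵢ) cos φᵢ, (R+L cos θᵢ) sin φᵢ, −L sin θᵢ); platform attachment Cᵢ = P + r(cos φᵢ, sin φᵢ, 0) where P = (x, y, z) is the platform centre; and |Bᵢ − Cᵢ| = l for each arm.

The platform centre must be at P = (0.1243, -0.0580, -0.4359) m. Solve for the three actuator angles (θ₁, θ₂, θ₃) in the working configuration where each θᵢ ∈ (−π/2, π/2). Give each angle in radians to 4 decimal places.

rotate P by −φ1: (0.1243, -0.0580, -0.4359)
  A cos θ + B sin θ = C:  0.0257·cos θ + -0.4359·sin θ = 0.1732
  θ1 = atan2(B,A) + arccos(C/0.4367) = -0.3490
φ2=120.0° → target in arm frame (-0.1124, -0.0786)
  A=0.2624, B=-0.4359, C=(l²−L²−A²−y'²−z²)/(2L)=-0.1227
  γ=atan2(-0.4359,0.2624)=-1.0290;  ψ=arccos(-0.2411)=1.8143;  θ2=γ+ψ≈0.7853
φ3=240.0° → target in arm frame (-0.0119, 0.1366)
  e−x'=0.1619;  (l²−L²−(e−x')²−y'²−z²)/2L = 0.0029
  √(A²+B²)=0.4650;  θ3 = -1.2151+1.5645 ≈ 0.3494

θ₁ = -0.3490, θ₂ = 0.7853, θ₃ = 0.3494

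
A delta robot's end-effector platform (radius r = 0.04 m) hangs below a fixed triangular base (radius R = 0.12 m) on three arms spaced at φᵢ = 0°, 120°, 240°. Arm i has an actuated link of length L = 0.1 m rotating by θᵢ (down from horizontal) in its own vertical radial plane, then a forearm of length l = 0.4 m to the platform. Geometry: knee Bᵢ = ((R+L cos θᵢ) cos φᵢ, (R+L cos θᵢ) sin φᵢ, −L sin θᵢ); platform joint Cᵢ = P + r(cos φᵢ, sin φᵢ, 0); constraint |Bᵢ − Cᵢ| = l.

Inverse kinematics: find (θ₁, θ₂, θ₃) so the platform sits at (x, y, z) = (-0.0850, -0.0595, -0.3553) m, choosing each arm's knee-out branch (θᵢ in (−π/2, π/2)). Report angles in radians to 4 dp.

θ₁ = 0.5243, θ₂ = 0.1751, θ₃ = -0.3487

φ1=0.0° → target in arm frame (-0.0850, -0.0595)
  A cos θ + B sin θ = C:  0.1650·cos θ + -0.3553·sin θ = -0.0350
  √(A²+B²)=0.3917;  θ1 = -1.1360+1.6603 ≈ 0.5243
arm 2 (φ=120.0°): x'=-0.0090, y'=0.1034
  A cos θ + B sin θ = C:  0.0890·cos θ + -0.3553·sin θ = 0.0258
  θ2 = atan2(B,A) + arccos(C/0.3663) = 0.1751
φ3=240.0° → target in arm frame (0.0940, -0.0439)
  e−x'=-0.0140;  (l²−L²−(e−x')²−y'²−z²)/2L = 0.1082
  √(A²+B²)=0.3556;  θ3 = -1.6103+1.2616 ≈ -0.3487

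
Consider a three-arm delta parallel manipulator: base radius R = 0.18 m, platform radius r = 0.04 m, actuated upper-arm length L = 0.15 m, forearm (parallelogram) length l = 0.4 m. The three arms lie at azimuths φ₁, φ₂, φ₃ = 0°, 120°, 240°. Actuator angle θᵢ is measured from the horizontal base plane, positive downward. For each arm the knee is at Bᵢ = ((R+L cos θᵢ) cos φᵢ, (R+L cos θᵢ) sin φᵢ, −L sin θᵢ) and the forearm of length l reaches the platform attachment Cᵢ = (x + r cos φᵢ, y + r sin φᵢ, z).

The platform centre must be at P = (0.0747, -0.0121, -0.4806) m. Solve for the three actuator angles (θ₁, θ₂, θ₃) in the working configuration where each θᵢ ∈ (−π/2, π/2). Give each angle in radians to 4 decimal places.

θ₁ = 0.8730, θ₂ = 1.3961, θ₃ = 1.3092

φ1=0.0° → target in arm frame (0.0747, -0.0121)
  A=0.0653, B=-0.4806, C=(l²−L²−A²−y'²−z²)/(2L)=-0.3263
  γ=atan2(-0.4806,0.0653)=-1.4358;  ψ=arccos(-0.6727)=2.3087;  θ1=γ+ψ≈0.8730
arm 2 (φ=120.0°): x'=-0.0478, y'=-0.0586
  A cos θ + B sin θ = C:  0.1878·cos θ + -0.4806·sin θ = -0.4406
  θ2 = atan2(B,A) + arccos(C/0.5160) = 1.3961
φ3=240.0° → target in arm frame (-0.0269, 0.0707)
  e−x'=0.1669;  (l²−L²−(e−x')²−y'²−z²)/2L = -0.4211
  γ=atan2(-0.4806,0.1669)=-1.2366;  ψ=arccos(-0.8277)=2.5458;  θ3=γ+ψ≈1.3092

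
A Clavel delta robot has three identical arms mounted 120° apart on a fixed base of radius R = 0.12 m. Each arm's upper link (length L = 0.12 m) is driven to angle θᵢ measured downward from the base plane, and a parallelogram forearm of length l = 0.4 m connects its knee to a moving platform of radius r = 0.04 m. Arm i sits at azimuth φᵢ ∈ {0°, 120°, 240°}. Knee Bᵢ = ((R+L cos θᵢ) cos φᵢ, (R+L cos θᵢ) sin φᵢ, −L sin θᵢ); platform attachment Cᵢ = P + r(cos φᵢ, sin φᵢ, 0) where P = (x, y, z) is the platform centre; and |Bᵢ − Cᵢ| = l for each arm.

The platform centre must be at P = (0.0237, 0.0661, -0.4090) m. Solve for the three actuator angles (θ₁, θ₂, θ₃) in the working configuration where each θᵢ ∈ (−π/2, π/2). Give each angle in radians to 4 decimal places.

arm 1 (φ=0.0°): x'=0.0237, y'=0.0661
  A cos θ + B sin θ = C:  0.0563·cos θ + -0.4090·sin θ = -0.1217
  √(A²+B²)=0.4129;  θ1 = -1.4340+1.8701 ≈ 0.4361
φ2=120.0° → target in arm frame (0.0454, -0.0536)
  A cos θ + B sin θ = C:  0.0346·cos θ + -0.4090·sin θ = -0.1073
  γ=atan2(-0.4090,0.0346)=-1.4864;  ψ=arccos(-0.2614)=1.8352;  θ2=γ+ψ≈0.3489
φ3=240.0° → target in arm frame (-0.0691, -0.0125)
  A=0.1491, B=-0.4090, C=(l²−L²−A²−y'²−z²)/(2L)=-0.1836
  √(A²+B²)=0.4353;  θ3 = -1.2212+2.0062 ≈ 0.7850

θ₁ = 0.4361, θ₂ = 0.3489, θ₃ = 0.7850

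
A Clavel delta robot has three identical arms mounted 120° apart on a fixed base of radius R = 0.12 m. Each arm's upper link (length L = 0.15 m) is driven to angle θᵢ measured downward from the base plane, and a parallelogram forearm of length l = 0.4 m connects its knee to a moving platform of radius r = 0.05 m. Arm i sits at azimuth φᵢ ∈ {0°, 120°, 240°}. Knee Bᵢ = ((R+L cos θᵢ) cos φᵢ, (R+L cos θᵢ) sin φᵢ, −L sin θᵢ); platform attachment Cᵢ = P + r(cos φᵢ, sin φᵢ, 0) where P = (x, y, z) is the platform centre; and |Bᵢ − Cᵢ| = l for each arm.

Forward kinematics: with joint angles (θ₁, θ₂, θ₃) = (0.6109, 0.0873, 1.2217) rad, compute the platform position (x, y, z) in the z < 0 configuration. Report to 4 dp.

(0.0230, 0.1963, -0.3904)

O1 = (0.1929·cos0.0°, 0.1929·sin0.0°, -0.0860) = (0.1929, 0.0000, -0.0860)
arm 2 at φ=120.0°: e+L cos θ2 = 0.2194;  O2 = (-0.1097, 0.1900, -0.0131)
O3 = (0.1213·cos240.0°, 0.1213·sin240.0°, -0.1410) = (-0.0607, -0.1051, -0.1410)
|O₂|²−|O₁|² = 0.0037;  |O₃|²−|O₁|² = -0.0100
linear system: -0.6052x+0.3801y = 0.0037−0.1459z; -0.5070x+-0.2101y = -0.0100−-0.1098z
det = 0.3199;  x = 0.0095+-0.0346z,  y = 0.0248+-0.4391z
sphere 1 gives Az²+Bz+C=0 with A=1.1940, B=0.1630, C=-0.1183;  B²−4AC=0.5918;  roots -0.3904, 0.2539;  negative root z = -0.3904
x = 0.0230, y = 0.1963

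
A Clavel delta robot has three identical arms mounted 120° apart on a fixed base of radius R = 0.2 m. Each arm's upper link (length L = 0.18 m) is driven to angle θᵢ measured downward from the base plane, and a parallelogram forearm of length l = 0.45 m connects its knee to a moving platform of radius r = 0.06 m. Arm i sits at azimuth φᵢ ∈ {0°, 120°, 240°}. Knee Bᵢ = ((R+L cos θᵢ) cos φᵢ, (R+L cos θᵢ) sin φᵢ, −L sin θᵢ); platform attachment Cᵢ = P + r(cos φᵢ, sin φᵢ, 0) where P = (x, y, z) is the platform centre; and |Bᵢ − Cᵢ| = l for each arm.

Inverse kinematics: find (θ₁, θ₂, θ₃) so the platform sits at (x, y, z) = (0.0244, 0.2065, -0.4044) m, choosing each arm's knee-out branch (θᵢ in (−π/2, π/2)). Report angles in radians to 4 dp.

θ₁ = 0.6111, θ₂ = 0.0002, θ₃ = 1.3089

rotate P by −φ1: (0.0244, 0.2065, -0.4044)
  e−x'=0.1156;  (l²−L²−(e−x')²−y'²−z²)/2L = -0.1373
  θ1 = atan2(B,A) + arccos(C/0.4206) = 0.6111
φ2=120.0° → target in arm frame (0.1666, -0.1244)
  A cos θ + B sin θ = C:  -0.0266·cos θ + -0.4044·sin θ = -0.0267
  γ=atan2(-0.4044,-0.0266)=-1.6366;  ψ=arccos(-0.0659)=1.6368;  θ2=γ+ψ≈0.0002
arm 3 (φ=240.0°): x'=-0.1910, y'=-0.0821
  A=0.3310, B=-0.4044, C=(l²−L²−A²−y'²−z²)/(2L)=-0.3049
  √(A²+B²)=0.5226;  θ3 = -0.8848+2.1937 ≈ 1.3089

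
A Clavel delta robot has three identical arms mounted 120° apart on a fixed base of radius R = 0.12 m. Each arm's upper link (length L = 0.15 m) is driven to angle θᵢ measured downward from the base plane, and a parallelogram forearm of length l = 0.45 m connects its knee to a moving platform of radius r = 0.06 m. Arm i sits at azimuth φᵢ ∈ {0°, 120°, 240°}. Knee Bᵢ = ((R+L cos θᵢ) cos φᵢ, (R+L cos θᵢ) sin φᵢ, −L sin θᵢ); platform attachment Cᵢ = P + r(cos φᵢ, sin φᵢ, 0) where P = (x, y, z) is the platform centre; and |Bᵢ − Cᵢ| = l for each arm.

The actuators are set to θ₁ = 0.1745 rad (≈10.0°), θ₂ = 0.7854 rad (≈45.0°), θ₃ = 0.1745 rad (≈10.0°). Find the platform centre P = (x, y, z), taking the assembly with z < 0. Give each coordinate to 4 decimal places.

(0.0694, -0.1202, -0.4370)

φ1=0.0°: virtual centre (0.2077, 0.0000, -0.0260), radius l
S2 = (0.1661·cos120.0°, 0.1661·sin120.0°, -0.1061) = (-0.0830, 0.1438, -0.1061)
S3 = (0.2077·cos240.0°, 0.2077·sin240.0°, -0.0260) = (-0.1039, -0.1799, -0.0260)
|S₂|²−|S₁|² = -0.0050;  |S₃|²−|S₁|² = 0.0000
plane₁₂: -0.5815x+0.2876y+-0.1600z = -0.0050
det = 0.3885;  x = 0.0046+-0.1482z,  y = -0.0080+0.2567z
quadratic in z: (1.0879)z²+(0.1082)z+(-0.1605)=0, √Δ=0.8427 → z ∈ {-0.4370, 0.3376}; z = -0.4370 (taking z<0)
x = 0.0694, y = -0.1202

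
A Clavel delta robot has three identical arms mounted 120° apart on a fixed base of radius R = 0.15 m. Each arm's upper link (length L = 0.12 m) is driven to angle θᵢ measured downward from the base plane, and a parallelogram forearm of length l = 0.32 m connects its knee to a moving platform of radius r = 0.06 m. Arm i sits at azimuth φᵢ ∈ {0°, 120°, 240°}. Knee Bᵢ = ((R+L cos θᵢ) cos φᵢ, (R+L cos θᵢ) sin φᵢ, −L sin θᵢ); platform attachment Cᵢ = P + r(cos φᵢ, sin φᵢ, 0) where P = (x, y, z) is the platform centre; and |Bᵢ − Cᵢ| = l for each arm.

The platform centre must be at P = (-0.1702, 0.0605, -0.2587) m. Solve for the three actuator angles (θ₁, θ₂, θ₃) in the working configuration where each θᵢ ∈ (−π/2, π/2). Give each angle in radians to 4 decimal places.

arm 1 (φ=0.0°): x'=-0.1702, y'=0.0605
  e−x'=0.2602;  (l²−L²−(e−x')²−y'²−z²)/2L = -0.2095
  √(A²+B²)=0.3669;  θ1 = -0.7825+2.1786 ≈ 1.3961
rotate P by −φ2: (0.1375, 0.1171, -0.2587)
  A cos θ + B sin θ = C:  -0.0475·cos θ + -0.2587·sin θ = 0.0212
  γ=atan2(-0.2587,-0.0475)=-1.7524;  ψ=arccos(0.0807)=1.4900;  θ2=γ+ψ≈-0.2624
arm 3 (φ=240.0°): x'=0.0327, y'=-0.1776
  A=0.0573, B=-0.2587, C=(l²−L²−A²−y'²−z²)/(2L)=-0.0574
  γ=atan2(-0.2587,0.0573)=-1.3528;  ψ=arccos(-0.2165)=1.7890;  θ3=γ+ψ≈0.4362

θ₁ = 1.3961, θ₂ = -0.2624, θ₃ = 0.4362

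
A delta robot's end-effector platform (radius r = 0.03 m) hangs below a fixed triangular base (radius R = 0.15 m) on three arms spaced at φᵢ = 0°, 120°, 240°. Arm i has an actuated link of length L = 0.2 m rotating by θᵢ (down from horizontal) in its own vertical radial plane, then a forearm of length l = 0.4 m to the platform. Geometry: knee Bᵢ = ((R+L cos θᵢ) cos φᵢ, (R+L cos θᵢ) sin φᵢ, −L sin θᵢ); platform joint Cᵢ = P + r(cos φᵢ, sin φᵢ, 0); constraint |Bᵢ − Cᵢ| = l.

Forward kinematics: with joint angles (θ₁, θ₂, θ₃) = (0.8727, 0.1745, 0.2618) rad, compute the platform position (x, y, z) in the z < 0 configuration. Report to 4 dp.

(-0.1094, 0.0108, -0.3315)

centre 1 = (0.2486·cos0.0°, 0.2486·sin0.0°, -0.1532) = (0.2486, 0.0000, -0.1532)
arm 2 at φ=120.0°: ρ2 = 0.3170;  centre 2 = (-0.1585, 0.2745, -0.0347)
arm 3 at φ=240.0°: ρ3 = 0.3132;  centre 3 = (-0.1566, -0.2712, -0.0518)
subtract pairs → two planes through P
[-0.8141 0.5490 0.2370]·P = 0.0164;  [-0.8103 -0.5425 0.2029]·P = 0.0155
Cramer: x(z) = -0.0197+0.2707z;  y(z) = 0.0008-0.0303z
quadratic in z: (1.0742)z²+(0.1612)z+(-0.0646)=0, √Δ=0.5509 → z ∈ {-0.3315, 0.1814}; z = -0.3315 (taking z<0)
x = -0.1094, y = 0.0108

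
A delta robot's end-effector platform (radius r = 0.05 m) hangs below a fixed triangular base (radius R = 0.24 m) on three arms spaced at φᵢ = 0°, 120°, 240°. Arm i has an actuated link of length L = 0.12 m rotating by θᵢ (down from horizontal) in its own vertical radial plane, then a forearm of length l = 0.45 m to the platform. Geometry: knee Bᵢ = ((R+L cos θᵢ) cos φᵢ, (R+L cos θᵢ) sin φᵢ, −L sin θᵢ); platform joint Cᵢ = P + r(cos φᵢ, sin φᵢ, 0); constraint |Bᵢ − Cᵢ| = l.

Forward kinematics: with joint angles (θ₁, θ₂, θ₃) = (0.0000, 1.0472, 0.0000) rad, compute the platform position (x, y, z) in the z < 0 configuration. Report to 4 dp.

O1 = (0.3100·cos0.0°, 0.3100·sin0.0°, 0.0000) = (0.3100, 0.0000, 0.0000)
φ2=120.0°: virtual centre (-0.1250, 0.2165, -0.1039), radius l
O3 = (0.3100·cos240.0°, 0.3100·sin240.0°, 0.0000) = (-0.1550, -0.2685, 0.0000)
|O₂|²−|O₁|² = -0.0228;  |O₃|²−|O₁|² = 0.0000
linear system: -0.8700x+0.4330y = -0.0228−-0.2078z; -0.9300x+-0.5369y = 0.0000−0.0000z
det = 0.8698;  x = 0.0141+-0.1283z,  y = -0.0244+0.2222z
quadratic in z: (1.0658)z²+(0.0651)z+(-0.1143)=0, √Δ=0.7012 → z ∈ {-0.3595, 0.2984}; z = -0.3595 (taking z<0)
x = 0.0602, y = -0.1043

(0.0602, -0.1043, -0.3595)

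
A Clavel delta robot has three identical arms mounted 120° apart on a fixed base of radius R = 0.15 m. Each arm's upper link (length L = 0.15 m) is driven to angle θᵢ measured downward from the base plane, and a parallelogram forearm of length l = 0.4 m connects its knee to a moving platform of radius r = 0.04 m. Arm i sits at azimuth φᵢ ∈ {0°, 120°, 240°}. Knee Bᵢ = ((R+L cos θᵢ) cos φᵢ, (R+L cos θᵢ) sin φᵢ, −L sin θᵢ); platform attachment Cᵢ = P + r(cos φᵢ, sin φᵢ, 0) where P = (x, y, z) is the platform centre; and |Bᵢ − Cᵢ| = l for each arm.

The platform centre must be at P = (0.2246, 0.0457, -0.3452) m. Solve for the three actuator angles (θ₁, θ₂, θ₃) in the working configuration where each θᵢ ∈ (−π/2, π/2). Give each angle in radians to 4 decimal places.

θ₁ = -0.3491, θ₂ = 1.0474, θ₃ = 1.3091

φ1=0.0° → target in arm frame (0.2246, 0.0457)
  e−x'=-0.1146;  (l²−L²−(e−x')²−y'²−z²)/2L = 0.0104
  θ1 = atan2(B,A) + arccos(C/0.3637) = -0.3491
φ2=120.0° → target in arm frame (-0.0727, -0.2174)
  A=0.1827, B=-0.3452, C=(l²−L²−A²−y'²−z²)/(2L)=-0.2077
  γ=atan2(-0.3452,0.1827)=-1.0840;  ψ=arccos(-0.5317)=2.1313;  θ2=γ+ψ≈1.0474
rotate P by −φ3: (-0.1519, 0.1717, -0.3452)
  A=0.2619, B=-0.3452, C=(l²−L²−A²−y'²−z²)/(2L)=-0.2657
  θ3 = atan2(B,A) + arccos(C/0.4333) = 1.3091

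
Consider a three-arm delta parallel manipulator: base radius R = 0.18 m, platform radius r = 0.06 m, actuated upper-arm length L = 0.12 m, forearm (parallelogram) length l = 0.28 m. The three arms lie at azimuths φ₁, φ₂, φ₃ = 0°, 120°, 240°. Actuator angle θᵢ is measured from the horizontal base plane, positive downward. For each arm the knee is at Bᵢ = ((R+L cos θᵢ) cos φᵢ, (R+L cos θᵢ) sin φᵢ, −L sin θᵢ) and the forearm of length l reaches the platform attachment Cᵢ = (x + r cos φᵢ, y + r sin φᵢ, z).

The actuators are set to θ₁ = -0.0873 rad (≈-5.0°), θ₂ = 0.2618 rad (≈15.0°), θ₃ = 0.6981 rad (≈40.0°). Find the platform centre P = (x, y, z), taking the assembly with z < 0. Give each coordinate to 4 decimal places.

arm 1 at φ=0.0°: e+L cos θ1 = 0.2395;  S1 = (0.2395, 0.0000, 0.0105)
φ2=120.0°: virtual centre (-0.1180, 0.2043, -0.0311), radius l
φ3=240.0°: virtual centre (-0.1060, -0.1835, -0.0771), radius l
subtract pairs → two planes through P
[-0.7150 0.4086 -0.0830]·P = -0.0009;  [-0.6910 -0.3671 -0.1752]·P = -0.0066
det = 0.5448;  x = 0.0056+-0.1873z,  y = 0.0076+-0.1246z
quadratic in z: (1.0506)z²+(0.0649)z+(-0.0235)=0, √Δ=0.3208 → z ∈ {-0.1835, 0.1218}; z = -0.1835 (taking z<0)
x = 0.0399, y = 0.0305

(0.0399, 0.0305, -0.1835)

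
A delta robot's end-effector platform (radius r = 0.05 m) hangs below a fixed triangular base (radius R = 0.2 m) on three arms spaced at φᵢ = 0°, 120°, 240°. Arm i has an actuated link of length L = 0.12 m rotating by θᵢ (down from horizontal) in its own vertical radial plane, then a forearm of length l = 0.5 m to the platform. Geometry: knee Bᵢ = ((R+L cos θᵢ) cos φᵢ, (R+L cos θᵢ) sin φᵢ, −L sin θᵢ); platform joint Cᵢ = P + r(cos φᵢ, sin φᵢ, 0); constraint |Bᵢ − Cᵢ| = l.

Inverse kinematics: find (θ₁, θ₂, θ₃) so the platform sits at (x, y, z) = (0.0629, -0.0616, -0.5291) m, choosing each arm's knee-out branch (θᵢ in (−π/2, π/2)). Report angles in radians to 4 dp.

θ₁ = 0.6110, θ₂ = 1.2216, θ₃ = 0.7852

rotate P by −φ1: (0.0629, -0.0616, -0.5291)
  A=0.0871, B=-0.5291, C=(l²−L²−A²−y'²−z²)/(2L)=-0.2322
  θ1 = atan2(B,A) + arccos(C/0.5362) = 0.6110
arm 2 (φ=120.0°): x'=-0.0848, y'=-0.0237
  A=0.2348, B=-0.5291, C=(l²−L²−A²−y'²−z²)/(2L)=-0.4168
  γ=atan2(-0.5291,0.2348)=-1.1531;  ψ=arccos(-0.7201)=2.3747;  θ2=γ+ψ≈1.2216
φ3=240.0° → target in arm frame (0.0219, 0.0853)
  e−x'=0.1281;  (l²−L²−(e−x')²−y'²−z²)/2L = -0.2835
  θ3 = atan2(B,A) + arccos(C/0.5444) = 0.7852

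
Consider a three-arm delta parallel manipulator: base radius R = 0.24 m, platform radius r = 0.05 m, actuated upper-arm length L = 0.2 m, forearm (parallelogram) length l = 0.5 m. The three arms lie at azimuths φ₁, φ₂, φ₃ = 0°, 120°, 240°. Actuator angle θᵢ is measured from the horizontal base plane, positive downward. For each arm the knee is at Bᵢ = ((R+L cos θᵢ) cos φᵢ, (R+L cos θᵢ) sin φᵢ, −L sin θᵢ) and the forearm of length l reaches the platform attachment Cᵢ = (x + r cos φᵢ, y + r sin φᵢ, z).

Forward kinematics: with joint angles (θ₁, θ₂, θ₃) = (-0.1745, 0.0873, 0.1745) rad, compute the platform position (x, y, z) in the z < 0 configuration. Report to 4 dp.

φ1=0.0°: virtual centre (0.3870, 0.0000, 0.0347), radius l
arm 2 at φ=120.0°: ρ2 = 0.3892;  O2 = (-0.1946, 0.3371, -0.0174)
φ3=240.0°: virtual centre (-0.1935, -0.3351, -0.0347), radius l
|O₂|²−|O₁|² = 0.0009;  |O₃|²−|O₁|² = 0.0000
plane₁₂: -1.1632x+0.6742y+-0.1043z = 0.0009
det = 1.5622;  x = -0.0004+-0.1047z,  y = 0.0006+-0.0259z
quadratic in z: (1.0116)z²+(0.0116)z+(-0.0988)=0, √Δ=0.6323 → z ∈ {-0.3183, 0.3068}; z = -0.3183 (taking z<0)
x = 0.0329, y = 0.0089

(0.0329, 0.0089, -0.3183)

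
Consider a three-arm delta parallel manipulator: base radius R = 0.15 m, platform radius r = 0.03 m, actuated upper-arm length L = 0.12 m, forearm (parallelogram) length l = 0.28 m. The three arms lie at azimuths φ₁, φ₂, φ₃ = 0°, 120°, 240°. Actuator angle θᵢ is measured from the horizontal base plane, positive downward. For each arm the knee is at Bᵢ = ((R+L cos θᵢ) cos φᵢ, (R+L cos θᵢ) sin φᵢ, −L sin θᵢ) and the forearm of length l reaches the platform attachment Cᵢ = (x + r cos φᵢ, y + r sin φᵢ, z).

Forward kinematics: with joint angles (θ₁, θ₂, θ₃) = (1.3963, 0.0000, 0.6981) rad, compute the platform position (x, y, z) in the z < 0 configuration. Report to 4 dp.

(-0.1104, 0.0502, -0.2312)

φ1=0.0°: virtual centre (0.1408, 0.0000, -0.1182), radius l
φ2=120.0°: virtual centre (-0.1200, 0.2078, 0.0000), radius l
S3 = (0.2119·cos240.0°, 0.2119·sin240.0°, -0.0771) = (-0.1060, -0.1835, -0.0771)
subtract pairs → two planes through P
linear system: -0.5217x+0.4157y = 0.0238−0.2364z; -0.4936x+-0.3671y = 0.0171−0.0821z
Cramer: x(z) = -0.0399+0.3047z;  y(z) = 0.0072-0.1861z
quadratic in z: (1.1275)z²+(0.1235)z+(-0.0317)=0, √Δ=0.3979 → z ∈ {-0.2312, 0.1217}; z = -0.2312 (taking z<0)
x = -0.1104, y = 0.0502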